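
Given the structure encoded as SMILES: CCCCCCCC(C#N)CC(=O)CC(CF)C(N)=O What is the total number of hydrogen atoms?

25

Walk through each heavy atom and fill implicit hydrogens from standard valence (C 4, N 3, O 2, S 2, halogen 1):
  atom 1: C, bond orders sum to 1 (valence 4) → 3 H
  atom 2: C, bond orders sum to 2 (valence 4) → 2 H
  atom 3: C, bond orders sum to 2 (valence 4) → 2 H
  atom 4: C, bond orders sum to 2 (valence 4) → 2 H
  atom 5: C, bond orders sum to 2 (valence 4) → 2 H
  atom 6: C, bond orders sum to 2 (valence 4) → 2 H
  atom 7: C, bond orders sum to 2 (valence 4) → 2 H
  atom 8: C, bond orders sum to 3 (valence 4) → 1 H
  atom 9: C, bond orders sum to 4 (valence 4) → 0 H
  atom 10: N, bond orders sum to 3 (valence 3) → 0 H
  atom 11: C, bond orders sum to 2 (valence 4) → 2 H
  atom 12: C, bond orders sum to 4 (valence 4) → 0 H
  atom 13: O, bond orders sum to 2 (valence 2) → 0 H
  atom 14: C, bond orders sum to 2 (valence 4) → 2 H
  atom 15: C, bond orders sum to 3 (valence 4) → 1 H
  atom 16: C, bond orders sum to 2 (valence 4) → 2 H
  atom 17: F (halogen, monovalent) → 0 H
  atom 18: C, bond orders sum to 4 (valence 4) → 0 H
  atom 19: N, bond orders sum to 1 (valence 3) → 2 H
  atom 20: O, bond orders sum to 2 (valence 2) → 0 H
Total hydrogens: 25.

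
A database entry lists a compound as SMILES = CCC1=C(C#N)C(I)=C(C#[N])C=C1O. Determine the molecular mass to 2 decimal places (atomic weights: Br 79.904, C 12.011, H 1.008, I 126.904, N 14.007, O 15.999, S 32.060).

First, the molecular formula is C10H7IN2O (counting implicit H from valence).
  C: 10 × 12.011 = 120.110
  H: 7 × 1.008 = 7.056
  I: 1 × 126.904 = 126.904
  N: 2 × 14.007 = 28.014
  O: 1 × 15.999 = 15.999
Sum: 10×12.011 + 7×1.008 + 1×126.904 + 2×14.007 + 1×15.999 = 298.083 → 298.08 g/mol.

298.08 g/mol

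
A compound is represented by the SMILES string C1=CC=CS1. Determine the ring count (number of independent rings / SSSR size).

In SMILES, each pair of matching ring-closure digits denotes one ring-closing bond; the number of such bonds equals the number of independent rings.
Ring-closure bonds here: 1.

1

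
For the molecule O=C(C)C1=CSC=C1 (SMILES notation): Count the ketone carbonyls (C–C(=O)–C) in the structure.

The ketone motif appears at heavy-atom position 2 in the SMILES.
Ketone count: 1.

1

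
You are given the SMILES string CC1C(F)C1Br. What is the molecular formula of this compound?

C4H6BrF

Walk through each heavy atom and fill implicit hydrogens from standard valence (C 4, N 3, O 2, S 2, halogen 1):
  atom 1: C, bond orders sum to 1 (valence 4) → 3 H
  atom 2: C, bond orders sum to 3 (valence 4) → 1 H
  atom 3: C, bond orders sum to 3 (valence 4) → 1 H
  atom 4: F (halogen, monovalent) → 0 H
  atom 5: C, bond orders sum to 3 (valence 4) → 1 H
  atom 6: Br (halogen, monovalent) → 0 H
Totals → C:4, H:6, Br:1, F:1.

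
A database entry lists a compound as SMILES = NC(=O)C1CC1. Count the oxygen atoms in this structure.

Scan the SMILES for O atoms (remember two-letter symbols like Cl and Br are single atoms).
Oxygen count: 1.

1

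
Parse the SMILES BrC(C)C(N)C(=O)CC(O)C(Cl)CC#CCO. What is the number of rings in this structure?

0

In SMILES, each pair of matching ring-closure digits denotes one ring-closing bond; the number of such bonds equals the number of independent rings.
Ring-closure bonds here: 0.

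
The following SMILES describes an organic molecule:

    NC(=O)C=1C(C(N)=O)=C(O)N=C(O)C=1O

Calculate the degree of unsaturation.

6

Molecular formula: C7H7N3O5.
DoU = (2C + 2 + N − H − X) / 2, where X is the halogen count and O/S are ignored.
    = (2·7 + 2 + 3 − 7 − 0) / 2 = 12 / 2 = 6.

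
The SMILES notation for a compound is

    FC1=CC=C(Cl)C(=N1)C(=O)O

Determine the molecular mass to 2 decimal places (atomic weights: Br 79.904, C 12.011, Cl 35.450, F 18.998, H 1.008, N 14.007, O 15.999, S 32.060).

175.54 g/mol

First, the molecular formula is C6H3ClFNO2 (counting implicit H from valence).
  C: 6 × 12.011 = 72.066
  Cl: 1 × 35.450 = 35.450
  F: 1 × 18.998 = 18.998
  H: 3 × 1.008 = 3.024
  N: 1 × 14.007 = 14.007
  O: 2 × 15.999 = 31.998
Sum: 6×12.011 + 1×35.450 + 1×18.998 + 3×1.008 + 1×14.007 + 2×15.999 = 175.543 → 175.54 g/mol.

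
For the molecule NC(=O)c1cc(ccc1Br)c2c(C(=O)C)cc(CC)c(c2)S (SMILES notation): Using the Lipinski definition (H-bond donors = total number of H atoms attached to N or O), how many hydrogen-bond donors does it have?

Donors: find every N or O and count the H atoms it carries.
  atom 1 (N): bond orders sum to 1 → 2 H
  atom 3 (O): bond orders sum to 2 → 0 H
  atom 14 (O): bond orders sum to 2 → 0 H
Lipinski HBD = 2.

2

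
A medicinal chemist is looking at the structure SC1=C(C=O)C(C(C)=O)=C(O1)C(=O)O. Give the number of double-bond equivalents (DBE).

6

Molecular formula: C8H6O5S.
DoU = (2C + 2 + N − H − X) / 2, where X is the halogen count and O/S are ignored.
    = (2·8 + 2 + 0 − 6 − 0) / 2 = 12 / 2 = 6.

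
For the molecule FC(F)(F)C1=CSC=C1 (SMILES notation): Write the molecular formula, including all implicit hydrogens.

Walk through each heavy atom and fill implicit hydrogens from standard valence (C 4, N 3, O 2, S 2, halogen 1):
  atom 1: F (halogen, monovalent) → 0 H
  atom 2: C, bond orders sum to 4 (valence 4) → 0 H
  atom 3: F (halogen, monovalent) → 0 H
  atom 4: F (halogen, monovalent) → 0 H
  atom 5: C, bond orders sum to 4 (valence 4) → 0 H
  atom 6: C, bond orders sum to 3 (valence 4) → 1 H
  atom 7: S, bond orders sum to 2 (valence 2) → 0 H
  atom 8: C, bond orders sum to 3 (valence 4) → 1 H
  atom 9: C, bond orders sum to 3 (valence 4) → 1 H
Totals → C:5, H:3, F:3, S:1.

C5H3F3S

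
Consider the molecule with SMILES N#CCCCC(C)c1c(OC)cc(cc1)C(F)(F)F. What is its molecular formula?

Walk through each heavy atom and fill implicit hydrogens from standard valence (C 4, N 3, O 2, S 2, halogen 1); for lowercase aromatic atoms, an aromatic c carries 1 H when it has two neighbours and 0 H with three, and aromatic n carries 0 H:
  atom 1: N, bond orders sum to 3 (valence 3) → 0 H
  atom 2: C, bond orders sum to 4 (valence 4) → 0 H
  atom 3: C, bond orders sum to 2 (valence 4) → 2 H
  atom 4: C, bond orders sum to 2 (valence 4) → 2 H
  atom 5: C, bond orders sum to 2 (valence 4) → 2 H
  atom 6: C, bond orders sum to 3 (valence 4) → 1 H
  atom 7: C, bond orders sum to 1 (valence 4) → 3 H
  atom 8: aromatic c, 3 neighbours → 0 H
  atom 9: aromatic c, 3 neighbours → 0 H
  atom 10: O, bond orders sum to 2 (valence 2) → 0 H
  atom 11: C, bond orders sum to 1 (valence 4) → 3 H
  atom 12: aromatic c, 2 neighbours → 1 H
  atom 13: aromatic c, 3 neighbours → 0 H
  atom 14: aromatic c, 2 neighbours → 1 H
  atom 15: aromatic c, 2 neighbours → 1 H
  atom 16: C, bond orders sum to 4 (valence 4) → 0 H
  atom 17: F (halogen, monovalent) → 0 H
  atom 18: F (halogen, monovalent) → 0 H
  atom 19: F (halogen, monovalent) → 0 H
Totals → C:14, H:16, F:3, N:1, O:1.
In Hill order: C14H16F3NO.

C14H16F3NO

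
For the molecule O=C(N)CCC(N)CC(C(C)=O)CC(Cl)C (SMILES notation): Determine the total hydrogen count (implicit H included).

Walk through each heavy atom and fill implicit hydrogens from standard valence (C 4, N 3, O 2, S 2, halogen 1):
  atom 1: O, bond orders sum to 2 (valence 2) → 0 H
  atom 2: C, bond orders sum to 4 (valence 4) → 0 H
  atom 3: N, bond orders sum to 1 (valence 3) → 2 H
  atom 4: C, bond orders sum to 2 (valence 4) → 2 H
  atom 5: C, bond orders sum to 2 (valence 4) → 2 H
  atom 6: C, bond orders sum to 3 (valence 4) → 1 H
  atom 7: N, bond orders sum to 1 (valence 3) → 2 H
  atom 8: C, bond orders sum to 2 (valence 4) → 2 H
  atom 9: C, bond orders sum to 3 (valence 4) → 1 H
  atom 10: C, bond orders sum to 4 (valence 4) → 0 H
  atom 11: C, bond orders sum to 1 (valence 4) → 3 H
  atom 12: O, bond orders sum to 2 (valence 2) → 0 H
  atom 13: C, bond orders sum to 2 (valence 4) → 2 H
  atom 14: C, bond orders sum to 3 (valence 4) → 1 H
  atom 15: Cl (halogen, monovalent) → 0 H
  atom 16: C, bond orders sum to 1 (valence 4) → 3 H
Total hydrogens: 21.

21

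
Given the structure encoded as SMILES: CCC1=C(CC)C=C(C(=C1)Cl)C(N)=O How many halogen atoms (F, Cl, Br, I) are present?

1

Halogen atoms appear at heavy-atom position 11 (1×Cl).
Other groups present: 1 amide.
Halogen count: 1.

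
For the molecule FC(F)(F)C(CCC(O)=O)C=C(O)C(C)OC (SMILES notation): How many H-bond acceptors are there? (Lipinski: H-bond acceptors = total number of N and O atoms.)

N atoms: 0; O atoms: 4.
Lipinski HBA = 0 + 4 = 4.

4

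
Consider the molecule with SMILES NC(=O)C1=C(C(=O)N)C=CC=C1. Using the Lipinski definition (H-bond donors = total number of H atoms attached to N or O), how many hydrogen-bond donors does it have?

Donors: find every N or O and count the H atoms it carries.
  atom 1 (N): bond orders sum to 1 → 2 H
  atom 3 (O): bond orders sum to 2 → 0 H
  atom 7 (O): bond orders sum to 2 → 0 H
  atom 8 (N): bond orders sum to 1 → 2 H
Lipinski HBD = 4.

4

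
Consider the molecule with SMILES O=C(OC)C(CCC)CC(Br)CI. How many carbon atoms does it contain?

Count every carbon token in the SMILES (each C, including those in ring-closure positions and inside branches).
Carbon count: 9.

9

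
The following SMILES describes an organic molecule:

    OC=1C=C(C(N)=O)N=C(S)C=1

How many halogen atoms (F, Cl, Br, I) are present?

Scan the SMILES for the halogen motif — none present.
Groups that are present: 1 amide, 1 hydroxyl, 1 thiol.

0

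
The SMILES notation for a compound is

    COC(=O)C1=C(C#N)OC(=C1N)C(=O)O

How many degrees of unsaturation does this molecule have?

7

Molecular formula: C8H6N2O5.
DoU = (2C + 2 + N − H − X) / 2, where X is the halogen count and O/S are ignored.
    = (2·8 + 2 + 2 − 6 − 0) / 2 = 14 / 2 = 7.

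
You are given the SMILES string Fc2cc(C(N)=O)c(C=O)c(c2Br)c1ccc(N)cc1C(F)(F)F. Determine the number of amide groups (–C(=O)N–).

1

The amide motif appears at heavy-atom position 5 in the SMILES.
Other groups present: 1 aldehyde, 1 primary amine.
Amide count: 1.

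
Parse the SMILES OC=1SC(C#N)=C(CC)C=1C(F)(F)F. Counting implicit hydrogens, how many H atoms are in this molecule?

6

Walk through each heavy atom and fill implicit hydrogens from standard valence (C 4, N 3, O 2, S 2, halogen 1):
  atom 1: O, bond orders sum to 1 (valence 2) → 1 H
  atom 2: C, bond orders sum to 4 (valence 4) → 0 H
  atom 3: S, bond orders sum to 2 (valence 2) → 0 H
  atom 4: C, bond orders sum to 4 (valence 4) → 0 H
  atom 5: C, bond orders sum to 4 (valence 4) → 0 H
  atom 6: N, bond orders sum to 3 (valence 3) → 0 H
  atom 7: C, bond orders sum to 4 (valence 4) → 0 H
  atom 8: C, bond orders sum to 2 (valence 4) → 2 H
  atom 9: C, bond orders sum to 1 (valence 4) → 3 H
  atom 10: C, bond orders sum to 4 (valence 4) → 0 H
  atom 11: C, bond orders sum to 4 (valence 4) → 0 H
  atom 12: F (halogen, monovalent) → 0 H
  atom 13: F (halogen, monovalent) → 0 H
  atom 14: F (halogen, monovalent) → 0 H
Total hydrogens: 6.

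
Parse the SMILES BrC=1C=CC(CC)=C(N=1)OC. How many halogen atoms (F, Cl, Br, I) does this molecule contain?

Halogen atoms appear at heavy-atom position 1 (1×Br).
Other groups present: 1 ether.
Halogen count: 1.

1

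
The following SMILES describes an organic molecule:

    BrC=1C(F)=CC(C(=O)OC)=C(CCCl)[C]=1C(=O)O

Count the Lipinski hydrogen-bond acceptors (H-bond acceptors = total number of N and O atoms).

N atoms: 0; O atoms: 4.
Lipinski HBA = 0 + 4 = 4.

4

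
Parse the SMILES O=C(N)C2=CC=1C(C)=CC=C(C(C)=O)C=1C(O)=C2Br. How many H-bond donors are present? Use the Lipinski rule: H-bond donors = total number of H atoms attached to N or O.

Donors: find every N or O and count the H atoms it carries.
  atom 1 (O): bond orders sum to 2 → 0 H
  atom 3 (N): bond orders sum to 1 → 2 H
  atom 14 (O): bond orders sum to 2 → 0 H
  atom 17 (O): bond orders sum to 1 → 1 H
Lipinski HBD = 3.

3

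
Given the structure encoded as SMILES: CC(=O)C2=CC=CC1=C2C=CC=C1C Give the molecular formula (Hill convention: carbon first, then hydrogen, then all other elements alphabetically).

Walk through each heavy atom and fill implicit hydrogens from standard valence (C 4, N 3, O 2, S 2, halogen 1):
  atom 1: C, bond orders sum to 1 (valence 4) → 3 H
  atom 2: C, bond orders sum to 4 (valence 4) → 0 H
  atom 3: O, bond orders sum to 2 (valence 2) → 0 H
  atom 4: C, bond orders sum to 4 (valence 4) → 0 H
  atom 5: C, bond orders sum to 3 (valence 4) → 1 H
  atom 6: C, bond orders sum to 3 (valence 4) → 1 H
  atom 7: C, bond orders sum to 3 (valence 4) → 1 H
  atom 8: C, bond orders sum to 4 (valence 4) → 0 H
  atom 9: C, bond orders sum to 4 (valence 4) → 0 H
  atom 10: C, bond orders sum to 3 (valence 4) → 1 H
  atom 11: C, bond orders sum to 3 (valence 4) → 1 H
  atom 12: C, bond orders sum to 3 (valence 4) → 1 H
  atom 13: C, bond orders sum to 4 (valence 4) → 0 H
  atom 14: C, bond orders sum to 1 (valence 4) → 3 H
Totals → C:13, H:12, O:1.
In Hill order: C13H12O.

C13H12O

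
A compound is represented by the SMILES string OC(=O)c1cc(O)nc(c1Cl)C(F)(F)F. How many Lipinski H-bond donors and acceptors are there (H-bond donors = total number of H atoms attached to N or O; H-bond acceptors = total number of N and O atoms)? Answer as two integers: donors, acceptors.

2, 4

Donors: find every N or O and count the H atoms it carries.
  atom 1 (O): bond orders sum to 1 → 1 H
  atom 3 (O): bond orders sum to 2 → 0 H
  atom 7 (O): bond orders sum to 1 → 1 H
  atom 8 (N): bond orders sum to 3 → 0 H
Lipinski HBD = 2.
Acceptors: N atoms = 1, O atoms = 3 → HBA = 4.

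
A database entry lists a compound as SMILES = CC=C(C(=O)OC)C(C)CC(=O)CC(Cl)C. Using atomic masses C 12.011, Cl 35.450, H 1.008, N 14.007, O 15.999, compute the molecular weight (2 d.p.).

First, the molecular formula is C12H19ClO3 (counting implicit H from valence).
  C: 12 × 12.011 = 144.132
  Cl: 1 × 35.450 = 35.450
  H: 19 × 1.008 = 19.152
  O: 3 × 15.999 = 47.997
Sum: 12×12.011 + 1×35.450 + 19×1.008 + 3×15.999 = 246.731 → 246.73 g/mol.

246.73 g/mol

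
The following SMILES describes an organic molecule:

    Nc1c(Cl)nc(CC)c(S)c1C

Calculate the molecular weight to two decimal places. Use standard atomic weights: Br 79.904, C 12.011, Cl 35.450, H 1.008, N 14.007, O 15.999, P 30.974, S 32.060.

202.70 g/mol

First, the molecular formula is C8H11ClN2S (counting implicit H from valence).
  C: 8 × 12.011 = 96.088
  Cl: 1 × 35.450 = 35.450
  H: 11 × 1.008 = 11.088
  N: 2 × 14.007 = 28.014
  S: 1 × 32.060 = 32.060
Sum: 8×12.011 + 1×35.450 + 11×1.008 + 2×14.007 + 1×32.060 = 202.700 → 202.70 g/mol.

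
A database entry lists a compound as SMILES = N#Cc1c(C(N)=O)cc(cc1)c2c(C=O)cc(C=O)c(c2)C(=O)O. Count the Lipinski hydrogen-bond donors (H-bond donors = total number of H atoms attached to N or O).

3

Donors: find every N or O and count the H atoms it carries.
  atom 1 (N): bond orders sum to 3 → 0 H
  atom 6 (N): bond orders sum to 1 → 2 H
  atom 7 (O): bond orders sum to 2 → 0 H
  atom 15 (O): bond orders sum to 2 → 0 H
  atom 19 (O): bond orders sum to 2 → 0 H
  atom 23 (O): bond orders sum to 2 → 0 H
  atom 24 (O): bond orders sum to 1 → 1 H
Lipinski HBD = 3.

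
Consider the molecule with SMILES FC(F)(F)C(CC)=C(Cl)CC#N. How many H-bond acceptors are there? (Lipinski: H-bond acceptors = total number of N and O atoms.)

N atoms: 1; O atoms: 0.
Lipinski HBA = 1 + 0 = 1.

1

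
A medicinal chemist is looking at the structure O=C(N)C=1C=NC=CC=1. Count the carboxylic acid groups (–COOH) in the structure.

Scan the SMILES for the carboxylic acid motif — none present.
Groups that are present: 1 amide.

0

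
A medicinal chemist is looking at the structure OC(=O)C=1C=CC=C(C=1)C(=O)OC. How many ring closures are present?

1

In SMILES, each pair of matching ring-closure digits denotes one ring-closing bond; the number of such bonds equals the number of independent rings.
Ring-closure bonds here: 1.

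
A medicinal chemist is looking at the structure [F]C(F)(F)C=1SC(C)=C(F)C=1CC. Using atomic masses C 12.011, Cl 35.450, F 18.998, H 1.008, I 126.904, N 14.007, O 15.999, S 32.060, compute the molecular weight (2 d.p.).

212.20 g/mol

First, the molecular formula is C8H8F4S (counting implicit H from valence).
  C: 8 × 12.011 = 96.088
  F: 4 × 18.998 = 75.992
  H: 8 × 1.008 = 8.064
  S: 1 × 32.060 = 32.060
Sum: 8×12.011 + 4×18.998 + 8×1.008 + 1×32.060 = 212.204 → 212.20 g/mol.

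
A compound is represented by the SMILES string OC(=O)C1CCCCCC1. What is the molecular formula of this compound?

C8H14O2

Walk through each heavy atom and fill implicit hydrogens from standard valence (C 4, N 3, O 2, S 2, halogen 1):
  atom 1: O, bond orders sum to 1 (valence 2) → 1 H
  atom 2: C, bond orders sum to 4 (valence 4) → 0 H
  atom 3: O, bond orders sum to 2 (valence 2) → 0 H
  atom 4: C, bond orders sum to 3 (valence 4) → 1 H
  atom 5: C, bond orders sum to 2 (valence 4) → 2 H
  atom 6: C, bond orders sum to 2 (valence 4) → 2 H
  atom 7: C, bond orders sum to 2 (valence 4) → 2 H
  atom 8: C, bond orders sum to 2 (valence 4) → 2 H
  atom 9: C, bond orders sum to 2 (valence 4) → 2 H
  atom 10: C, bond orders sum to 2 (valence 4) → 2 H
Totals → C:8, H:14, O:2.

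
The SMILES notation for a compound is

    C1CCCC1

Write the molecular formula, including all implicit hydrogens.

Walk through each heavy atom and fill implicit hydrogens from standard valence (C 4, N 3, O 2, S 2, halogen 1):
  atom 1: C, bond orders sum to 2 (valence 4) → 2 H
  atom 2: C, bond orders sum to 2 (valence 4) → 2 H
  atom 3: C, bond orders sum to 2 (valence 4) → 2 H
  atom 4: C, bond orders sum to 2 (valence 4) → 2 H
  atom 5: C, bond orders sum to 2 (valence 4) → 2 H
Totals → C:5, H:10.
In Hill order: C5H10.

C5H10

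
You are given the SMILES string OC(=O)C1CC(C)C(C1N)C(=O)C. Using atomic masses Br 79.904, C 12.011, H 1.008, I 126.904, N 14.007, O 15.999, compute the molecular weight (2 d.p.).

First, the molecular formula is C9H15NO3 (counting implicit H from valence).
  C: 9 × 12.011 = 108.099
  H: 15 × 1.008 = 15.120
  N: 1 × 14.007 = 14.007
  O: 3 × 15.999 = 47.997
Sum: 9×12.011 + 15×1.008 + 1×14.007 + 3×15.999 = 185.223 → 185.22 g/mol.

185.22 g/mol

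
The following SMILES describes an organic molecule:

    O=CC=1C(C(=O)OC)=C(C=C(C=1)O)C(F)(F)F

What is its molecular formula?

C10H7F3O4

Walk through each heavy atom and fill implicit hydrogens from standard valence (C 4, N 3, O 2, S 2, halogen 1):
  atom 1: O, bond orders sum to 2 (valence 2) → 0 H
  atom 2: C, bond orders sum to 3 (valence 4) → 1 H
  atom 3: C, bond orders sum to 4 (valence 4) → 0 H
  atom 4: C, bond orders sum to 4 (valence 4) → 0 H
  atom 5: C, bond orders sum to 4 (valence 4) → 0 H
  atom 6: O, bond orders sum to 2 (valence 2) → 0 H
  atom 7: O, bond orders sum to 2 (valence 2) → 0 H
  atom 8: C, bond orders sum to 1 (valence 4) → 3 H
  atom 9: C, bond orders sum to 4 (valence 4) → 0 H
  atom 10: C, bond orders sum to 3 (valence 4) → 1 H
  atom 11: C, bond orders sum to 4 (valence 4) → 0 H
  atom 12: C, bond orders sum to 3 (valence 4) → 1 H
  atom 13: O, bond orders sum to 1 (valence 2) → 1 H
  atom 14: C, bond orders sum to 4 (valence 4) → 0 H
  atom 15: F (halogen, monovalent) → 0 H
  atom 16: F (halogen, monovalent) → 0 H
  atom 17: F (halogen, monovalent) → 0 H
Totals → C:10, H:7, F:3, O:4.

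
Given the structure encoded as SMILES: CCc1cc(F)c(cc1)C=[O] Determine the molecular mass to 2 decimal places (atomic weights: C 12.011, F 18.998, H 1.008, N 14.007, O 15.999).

152.17 g/mol

First, the molecular formula is C9H9FO (counting implicit H from valence).
  C: 9 × 12.011 = 108.099
  F: 1 × 18.998 = 18.998
  H: 9 × 1.008 = 9.072
  O: 1 × 15.999 = 15.999
Sum: 9×12.011 + 1×18.998 + 9×1.008 + 1×15.999 = 152.168 → 152.17 g/mol.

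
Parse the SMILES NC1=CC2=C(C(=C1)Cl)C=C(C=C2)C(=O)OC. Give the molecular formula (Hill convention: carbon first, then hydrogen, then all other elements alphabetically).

Walk through each heavy atom and fill implicit hydrogens from standard valence (C 4, N 3, O 2, S 2, halogen 1):
  atom 1: N, bond orders sum to 1 (valence 3) → 2 H
  atom 2: C, bond orders sum to 4 (valence 4) → 0 H
  atom 3: C, bond orders sum to 3 (valence 4) → 1 H
  atom 4: C, bond orders sum to 4 (valence 4) → 0 H
  atom 5: C, bond orders sum to 4 (valence 4) → 0 H
  atom 6: C, bond orders sum to 4 (valence 4) → 0 H
  atom 7: C, bond orders sum to 3 (valence 4) → 1 H
  atom 8: Cl (halogen, monovalent) → 0 H
  atom 9: C, bond orders sum to 3 (valence 4) → 1 H
  atom 10: C, bond orders sum to 4 (valence 4) → 0 H
  atom 11: C, bond orders sum to 3 (valence 4) → 1 H
  atom 12: C, bond orders sum to 3 (valence 4) → 1 H
  atom 13: C, bond orders sum to 4 (valence 4) → 0 H
  atom 14: O, bond orders sum to 2 (valence 2) → 0 H
  atom 15: O, bond orders sum to 2 (valence 2) → 0 H
  atom 16: C, bond orders sum to 1 (valence 4) → 3 H
Totals → C:12, H:10, Cl:1, N:1, O:2.
In Hill order: C12H10ClNO2.

C12H10ClNO2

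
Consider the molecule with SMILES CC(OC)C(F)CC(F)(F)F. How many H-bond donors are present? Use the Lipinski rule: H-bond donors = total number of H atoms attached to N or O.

Donors: find every N or O and count the H atoms it carries.
  atom 3 (O): bond orders sum to 2 → 0 H
Lipinski HBD = 0.

0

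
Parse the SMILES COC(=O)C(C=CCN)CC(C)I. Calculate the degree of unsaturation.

Degree of unsaturation = (number of rings) + (number of π bonds).
Ring closures in the SMILES: 0.
π bonds: 2 double bonds (each 1 DoU) → 2 DoU from unsaturation.
Total DoU = 0 + 2 = 2.

2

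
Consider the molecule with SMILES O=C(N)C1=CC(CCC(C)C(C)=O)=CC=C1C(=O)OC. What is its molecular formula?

C15H19NO4

Walk through each heavy atom and fill implicit hydrogens from standard valence (C 4, N 3, O 2, S 2, halogen 1):
  atom 1: O, bond orders sum to 2 (valence 2) → 0 H
  atom 2: C, bond orders sum to 4 (valence 4) → 0 H
  atom 3: N, bond orders sum to 1 (valence 3) → 2 H
  atom 4: C, bond orders sum to 4 (valence 4) → 0 H
  atom 5: C, bond orders sum to 3 (valence 4) → 1 H
  atom 6: C, bond orders sum to 4 (valence 4) → 0 H
  atom 7: C, bond orders sum to 2 (valence 4) → 2 H
  atom 8: C, bond orders sum to 2 (valence 4) → 2 H
  atom 9: C, bond orders sum to 3 (valence 4) → 1 H
  atom 10: C, bond orders sum to 1 (valence 4) → 3 H
  atom 11: C, bond orders sum to 4 (valence 4) → 0 H
  atom 12: C, bond orders sum to 1 (valence 4) → 3 H
  atom 13: O, bond orders sum to 2 (valence 2) → 0 H
  atom 14: C, bond orders sum to 3 (valence 4) → 1 H
  atom 15: C, bond orders sum to 3 (valence 4) → 1 H
  atom 16: C, bond orders sum to 4 (valence 4) → 0 H
  atom 17: C, bond orders sum to 4 (valence 4) → 0 H
  atom 18: O, bond orders sum to 2 (valence 2) → 0 H
  atom 19: O, bond orders sum to 2 (valence 2) → 0 H
  atom 20: C, bond orders sum to 1 (valence 4) → 3 H
Totals → C:15, H:19, N:1, O:4.
In Hill order: C15H19NO4.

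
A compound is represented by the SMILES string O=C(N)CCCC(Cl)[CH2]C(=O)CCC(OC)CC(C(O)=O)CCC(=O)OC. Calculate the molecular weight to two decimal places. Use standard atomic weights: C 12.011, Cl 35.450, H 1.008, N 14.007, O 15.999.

First, the molecular formula is C18H30ClNO7 (counting implicit H from valence).
  C: 18 × 12.011 = 216.198
  Cl: 1 × 35.450 = 35.450
  H: 30 × 1.008 = 30.240
  N: 1 × 14.007 = 14.007
  O: 7 × 15.999 = 111.993
Sum: 18×12.011 + 1×35.450 + 30×1.008 + 1×14.007 + 7×15.999 = 407.888 → 407.89 g/mol.

407.89 g/mol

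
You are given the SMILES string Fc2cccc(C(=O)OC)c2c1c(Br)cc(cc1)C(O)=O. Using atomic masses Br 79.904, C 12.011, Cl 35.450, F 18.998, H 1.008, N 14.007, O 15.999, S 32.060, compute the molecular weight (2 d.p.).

353.14 g/mol

First, the molecular formula is C15H10BrFO4 (counting implicit H from valence).
  Br: 1 × 79.904 = 79.904
  C: 15 × 12.011 = 180.165
  F: 1 × 18.998 = 18.998
  H: 10 × 1.008 = 10.080
  O: 4 × 15.999 = 63.996
Sum: 1×79.904 + 15×12.011 + 1×18.998 + 10×1.008 + 4×15.999 = 353.143 → 353.14 g/mol.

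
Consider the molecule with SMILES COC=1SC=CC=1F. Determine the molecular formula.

Walk through each heavy atom and fill implicit hydrogens from standard valence (C 4, N 3, O 2, S 2, halogen 1):
  atom 1: C, bond orders sum to 1 (valence 4) → 3 H
  atom 2: O, bond orders sum to 2 (valence 2) → 0 H
  atom 3: C, bond orders sum to 4 (valence 4) → 0 H
  atom 4: S, bond orders sum to 2 (valence 2) → 0 H
  atom 5: C, bond orders sum to 3 (valence 4) → 1 H
  atom 6: C, bond orders sum to 3 (valence 4) → 1 H
  atom 7: C, bond orders sum to 4 (valence 4) → 0 H
  atom 8: F (halogen, monovalent) → 0 H
Totals → C:5, H:5, F:1, O:1, S:1.

C5H5FOS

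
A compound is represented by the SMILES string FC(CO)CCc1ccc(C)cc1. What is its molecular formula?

C11H15FO

Walk through each heavy atom and fill implicit hydrogens from standard valence (C 4, N 3, O 2, S 2, halogen 1); for lowercase aromatic atoms, an aromatic c carries 1 H when it has two neighbours and 0 H with three, and aromatic n carries 0 H:
  atom 1: F (halogen, monovalent) → 0 H
  atom 2: C, bond orders sum to 3 (valence 4) → 1 H
  atom 3: C, bond orders sum to 2 (valence 4) → 2 H
  atom 4: O, bond orders sum to 1 (valence 2) → 1 H
  atom 5: C, bond orders sum to 2 (valence 4) → 2 H
  atom 6: C, bond orders sum to 2 (valence 4) → 2 H
  atom 7: aromatic c, 3 neighbours → 0 H
  atom 8: aromatic c, 2 neighbours → 1 H
  atom 9: aromatic c, 2 neighbours → 1 H
  atom 10: aromatic c, 3 neighbours → 0 H
  atom 11: C, bond orders sum to 1 (valence 4) → 3 H
  atom 12: aromatic c, 2 neighbours → 1 H
  atom 13: aromatic c, 2 neighbours → 1 H
Totals → C:11, H:15, F:1, O:1.
In Hill order: C11H15FO.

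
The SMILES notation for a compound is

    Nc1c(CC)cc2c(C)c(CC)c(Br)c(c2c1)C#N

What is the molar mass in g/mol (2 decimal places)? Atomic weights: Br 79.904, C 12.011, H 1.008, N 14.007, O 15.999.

First, the molecular formula is C16H17BrN2 (counting implicit H from valence).
  Br: 1 × 79.904 = 79.904
  C: 16 × 12.011 = 192.176
  H: 17 × 1.008 = 17.136
  N: 2 × 14.007 = 28.014
Sum: 1×79.904 + 16×12.011 + 17×1.008 + 2×14.007 = 317.230 → 317.23 g/mol.

317.23 g/mol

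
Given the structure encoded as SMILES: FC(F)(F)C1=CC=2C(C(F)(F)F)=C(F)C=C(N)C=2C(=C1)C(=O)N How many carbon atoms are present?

13

Count every carbon token in the SMILES (each C, including those in ring-closure positions and inside branches).
Carbon count: 13.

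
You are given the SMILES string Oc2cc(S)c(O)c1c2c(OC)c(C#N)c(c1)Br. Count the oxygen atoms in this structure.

Scan the SMILES for O atoms (remember two-letter symbols like Cl and Br are single atoms).
Oxygen count: 3.

3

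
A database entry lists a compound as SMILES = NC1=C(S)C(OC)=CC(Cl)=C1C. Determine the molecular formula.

C8H10ClNOS

Walk through each heavy atom and fill implicit hydrogens from standard valence (C 4, N 3, O 2, S 2, halogen 1):
  atom 1: N, bond orders sum to 1 (valence 3) → 2 H
  atom 2: C, bond orders sum to 4 (valence 4) → 0 H
  atom 3: C, bond orders sum to 4 (valence 4) → 0 H
  atom 4: S, bond orders sum to 1 (valence 2) → 1 H
  atom 5: C, bond orders sum to 4 (valence 4) → 0 H
  atom 6: O, bond orders sum to 2 (valence 2) → 0 H
  atom 7: C, bond orders sum to 1 (valence 4) → 3 H
  atom 8: C, bond orders sum to 3 (valence 4) → 1 H
  atom 9: C, bond orders sum to 4 (valence 4) → 0 H
  atom 10: Cl (halogen, monovalent) → 0 H
  atom 11: C, bond orders sum to 4 (valence 4) → 0 H
  atom 12: C, bond orders sum to 1 (valence 4) → 3 H
Totals → C:8, H:10, Cl:1, N:1, O:1, S:1.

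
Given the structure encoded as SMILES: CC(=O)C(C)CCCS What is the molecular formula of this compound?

Walk through each heavy atom and fill implicit hydrogens from standard valence (C 4, N 3, O 2, S 2, halogen 1):
  atom 1: C, bond orders sum to 1 (valence 4) → 3 H
  atom 2: C, bond orders sum to 4 (valence 4) → 0 H
  atom 3: O, bond orders sum to 2 (valence 2) → 0 H
  atom 4: C, bond orders sum to 3 (valence 4) → 1 H
  atom 5: C, bond orders sum to 1 (valence 4) → 3 H
  atom 6: C, bond orders sum to 2 (valence 4) → 2 H
  atom 7: C, bond orders sum to 2 (valence 4) → 2 H
  atom 8: C, bond orders sum to 2 (valence 4) → 2 H
  atom 9: S, bond orders sum to 1 (valence 2) → 1 H
Totals → C:7, H:14, O:1, S:1.

C7H14OS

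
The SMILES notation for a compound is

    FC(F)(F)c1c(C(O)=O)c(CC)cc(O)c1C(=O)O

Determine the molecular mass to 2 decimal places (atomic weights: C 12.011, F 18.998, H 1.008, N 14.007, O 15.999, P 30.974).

First, the molecular formula is C11H9F3O5 (counting implicit H from valence).
  C: 11 × 12.011 = 132.121
  F: 3 × 18.998 = 56.994
  H: 9 × 1.008 = 9.072
  O: 5 × 15.999 = 79.995
Sum: 11×12.011 + 3×18.998 + 9×1.008 + 5×15.999 = 278.182 → 278.18 g/mol.

278.18 g/mol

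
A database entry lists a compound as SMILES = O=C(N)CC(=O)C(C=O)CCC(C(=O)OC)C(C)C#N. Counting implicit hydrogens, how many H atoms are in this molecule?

Walk through each heavy atom and fill implicit hydrogens from standard valence (C 4, N 3, O 2, S 2, halogen 1):
  atom 1: O, bond orders sum to 2 (valence 2) → 0 H
  atom 2: C, bond orders sum to 4 (valence 4) → 0 H
  atom 3: N, bond orders sum to 1 (valence 3) → 2 H
  atom 4: C, bond orders sum to 2 (valence 4) → 2 H
  atom 5: C, bond orders sum to 4 (valence 4) → 0 H
  atom 6: O, bond orders sum to 2 (valence 2) → 0 H
  atom 7: C, bond orders sum to 3 (valence 4) → 1 H
  atom 8: C, bond orders sum to 3 (valence 4) → 1 H
  atom 9: O, bond orders sum to 2 (valence 2) → 0 H
  atom 10: C, bond orders sum to 2 (valence 4) → 2 H
  atom 11: C, bond orders sum to 2 (valence 4) → 2 H
  atom 12: C, bond orders sum to 3 (valence 4) → 1 H
  atom 13: C, bond orders sum to 4 (valence 4) → 0 H
  atom 14: O, bond orders sum to 2 (valence 2) → 0 H
  atom 15: O, bond orders sum to 2 (valence 2) → 0 H
  atom 16: C, bond orders sum to 1 (valence 4) → 3 H
  atom 17: C, bond orders sum to 3 (valence 4) → 1 H
  atom 18: C, bond orders sum to 1 (valence 4) → 3 H
  atom 19: C, bond orders sum to 4 (valence 4) → 0 H
  atom 20: N, bond orders sum to 3 (valence 3) → 0 H
Total hydrogens: 18.

18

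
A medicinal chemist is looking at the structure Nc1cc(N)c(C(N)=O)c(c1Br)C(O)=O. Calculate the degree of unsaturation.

6

Molecular formula: C8H8BrN3O3.
DoU = (2C + 2 + N − H − X) / 2, where X is the halogen count and O/S are ignored.
    = (2·8 + 2 + 3 − 8 − 1) / 2 = 12 / 2 = 6.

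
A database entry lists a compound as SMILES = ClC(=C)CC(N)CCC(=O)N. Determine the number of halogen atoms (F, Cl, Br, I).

1

Halogen atoms appear at heavy-atom position 1 (1×Cl).
Other groups present: 1 alkene, 1 amide, 1 primary amine.
Halogen count: 1.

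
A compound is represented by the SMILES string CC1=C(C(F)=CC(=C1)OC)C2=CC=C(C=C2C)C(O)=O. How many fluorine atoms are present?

1

Scan the SMILES for F atoms (remember two-letter symbols like Cl and Br are single atoms).
Fluorine count: 1.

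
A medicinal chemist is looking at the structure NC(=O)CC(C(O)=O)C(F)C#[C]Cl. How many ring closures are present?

0

In SMILES, each pair of matching ring-closure digits denotes one ring-closing bond; the number of such bonds equals the number of independent rings.
Ring-closure bonds here: 0.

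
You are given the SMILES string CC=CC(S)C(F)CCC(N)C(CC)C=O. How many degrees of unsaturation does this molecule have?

2

Molecular formula: C12H22FNOS.
DoU = (2C + 2 + N − H − X) / 2, where X is the halogen count and O/S are ignored.
    = (2·12 + 2 + 1 − 22 − 1) / 2 = 4 / 2 = 2.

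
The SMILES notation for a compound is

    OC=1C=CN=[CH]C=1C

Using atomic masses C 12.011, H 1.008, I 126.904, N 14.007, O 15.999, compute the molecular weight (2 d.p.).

First, the molecular formula is C6H7NO (counting implicit H from valence).
  C: 6 × 12.011 = 72.066
  H: 7 × 1.008 = 7.056
  N: 1 × 14.007 = 14.007
  O: 1 × 15.999 = 15.999
Sum: 6×12.011 + 7×1.008 + 1×14.007 + 1×15.999 = 109.128 → 109.13 g/mol.

109.13 g/mol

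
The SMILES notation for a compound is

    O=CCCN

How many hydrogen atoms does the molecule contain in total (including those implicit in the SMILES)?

Walk through each heavy atom and fill implicit hydrogens from standard valence (C 4, N 3, O 2, S 2, halogen 1):
  atom 1: O, bond orders sum to 2 (valence 2) → 0 H
  atom 2: C, bond orders sum to 3 (valence 4) → 1 H
  atom 3: C, bond orders sum to 2 (valence 4) → 2 H
  atom 4: C, bond orders sum to 2 (valence 4) → 2 H
  atom 5: N, bond orders sum to 1 (valence 3) → 2 H
Total hydrogens: 7.

7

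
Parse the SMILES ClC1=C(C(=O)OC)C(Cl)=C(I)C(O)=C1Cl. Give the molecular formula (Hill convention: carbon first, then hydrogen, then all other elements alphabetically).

Walk through each heavy atom and fill implicit hydrogens from standard valence (C 4, N 3, O 2, S 2, halogen 1):
  atom 1: Cl (halogen, monovalent) → 0 H
  atom 2: C, bond orders sum to 4 (valence 4) → 0 H
  atom 3: C, bond orders sum to 4 (valence 4) → 0 H
  atom 4: C, bond orders sum to 4 (valence 4) → 0 H
  atom 5: O, bond orders sum to 2 (valence 2) → 0 H
  atom 6: O, bond orders sum to 2 (valence 2) → 0 H
  atom 7: C, bond orders sum to 1 (valence 4) → 3 H
  atom 8: C, bond orders sum to 4 (valence 4) → 0 H
  atom 9: Cl (halogen, monovalent) → 0 H
  atom 10: C, bond orders sum to 4 (valence 4) → 0 H
  atom 11: I (halogen, monovalent) → 0 H
  atom 12: C, bond orders sum to 4 (valence 4) → 0 H
  atom 13: O, bond orders sum to 1 (valence 2) → 1 H
  atom 14: C, bond orders sum to 4 (valence 4) → 0 H
  atom 15: Cl (halogen, monovalent) → 0 H
Totals → C:8, H:4, Cl:3, I:1, O:3.

C8H4Cl3IO3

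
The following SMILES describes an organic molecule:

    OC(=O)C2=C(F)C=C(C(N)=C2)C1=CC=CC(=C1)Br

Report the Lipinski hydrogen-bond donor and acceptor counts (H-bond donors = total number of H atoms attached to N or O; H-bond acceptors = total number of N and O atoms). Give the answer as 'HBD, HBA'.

3, 3

Donors: find every N or O and count the H atoms it carries.
  atom 1 (O): bond orders sum to 1 → 1 H
  atom 3 (O): bond orders sum to 2 → 0 H
  atom 10 (N): bond orders sum to 1 → 2 H
Lipinski HBD = 3.
Acceptors: N atoms = 1, O atoms = 2 → HBA = 3.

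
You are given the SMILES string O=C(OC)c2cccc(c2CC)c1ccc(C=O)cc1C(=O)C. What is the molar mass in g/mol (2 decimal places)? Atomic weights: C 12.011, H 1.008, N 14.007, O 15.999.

310.35 g/mol

First, the molecular formula is C19H18O4 (counting implicit H from valence).
  C: 19 × 12.011 = 228.209
  H: 18 × 1.008 = 18.144
  O: 4 × 15.999 = 63.996
Sum: 19×12.011 + 18×1.008 + 4×15.999 = 310.349 → 310.35 g/mol.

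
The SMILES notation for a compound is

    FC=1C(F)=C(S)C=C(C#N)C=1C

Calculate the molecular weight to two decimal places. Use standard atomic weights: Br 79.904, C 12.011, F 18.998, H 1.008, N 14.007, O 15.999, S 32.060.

185.19 g/mol

First, the molecular formula is C8H5F2NS (counting implicit H from valence).
  C: 8 × 12.011 = 96.088
  F: 2 × 18.998 = 37.996
  H: 5 × 1.008 = 5.040
  N: 1 × 14.007 = 14.007
  S: 1 × 32.060 = 32.060
Sum: 8×12.011 + 2×18.998 + 5×1.008 + 1×14.007 + 1×32.060 = 185.191 → 185.19 g/mol.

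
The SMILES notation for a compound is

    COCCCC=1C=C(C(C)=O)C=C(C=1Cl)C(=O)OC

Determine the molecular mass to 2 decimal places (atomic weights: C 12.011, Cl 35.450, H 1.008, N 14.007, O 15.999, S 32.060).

284.74 g/mol

First, the molecular formula is C14H17ClO4 (counting implicit H from valence).
  C: 14 × 12.011 = 168.154
  Cl: 1 × 35.450 = 35.450
  H: 17 × 1.008 = 17.136
  O: 4 × 15.999 = 63.996
Sum: 14×12.011 + 1×35.450 + 17×1.008 + 4×15.999 = 284.736 → 284.74 g/mol.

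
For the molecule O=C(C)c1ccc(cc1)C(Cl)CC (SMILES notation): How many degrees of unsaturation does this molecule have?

5

Molecular formula: C11H13ClO.
DoU = (2C + 2 + N − H − X) / 2, where X is the halogen count and O/S are ignored.
    = (2·11 + 2 + 0 − 13 − 1) / 2 = 10 / 2 = 5.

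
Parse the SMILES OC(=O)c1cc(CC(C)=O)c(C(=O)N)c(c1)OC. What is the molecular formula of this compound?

C12H13NO5

Walk through each heavy atom and fill implicit hydrogens from standard valence (C 4, N 3, O 2, S 2, halogen 1); for lowercase aromatic atoms, an aromatic c carries 1 H when it has two neighbours and 0 H with three, and aromatic n carries 0 H:
  atom 1: O, bond orders sum to 1 (valence 2) → 1 H
  atom 2: C, bond orders sum to 4 (valence 4) → 0 H
  atom 3: O, bond orders sum to 2 (valence 2) → 0 H
  atom 4: aromatic c, 3 neighbours → 0 H
  atom 5: aromatic c, 2 neighbours → 1 H
  atom 6: aromatic c, 3 neighbours → 0 H
  atom 7: C, bond orders sum to 2 (valence 4) → 2 H
  atom 8: C, bond orders sum to 4 (valence 4) → 0 H
  atom 9: C, bond orders sum to 1 (valence 4) → 3 H
  atom 10: O, bond orders sum to 2 (valence 2) → 0 H
  atom 11: aromatic c, 3 neighbours → 0 H
  atom 12: C, bond orders sum to 4 (valence 4) → 0 H
  atom 13: O, bond orders sum to 2 (valence 2) → 0 H
  atom 14: N, bond orders sum to 1 (valence 3) → 2 H
  atom 15: aromatic c, 3 neighbours → 0 H
  atom 16: aromatic c, 2 neighbours → 1 H
  atom 17: O, bond orders sum to 2 (valence 2) → 0 H
  atom 18: C, bond orders sum to 1 (valence 4) → 3 H
Totals → C:12, H:13, N:1, O:5.
In Hill order: C12H13NO5.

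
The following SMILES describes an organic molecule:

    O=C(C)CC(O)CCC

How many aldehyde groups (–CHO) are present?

Scan the SMILES for the aldehyde motif — none present.
Groups that are present: 1 hydroxyl, 1 ketone.

0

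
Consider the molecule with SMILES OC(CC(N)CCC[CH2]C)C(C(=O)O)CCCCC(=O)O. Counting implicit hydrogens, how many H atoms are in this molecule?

Walk through each heavy atom and fill implicit hydrogens from standard valence (C 4, N 3, O 2, S 2, halogen 1):
  atom 1: O, bond orders sum to 1 (valence 2) → 1 H
  atom 2: C, bond orders sum to 3 (valence 4) → 1 H
  atom 3: C, bond orders sum to 2 (valence 4) → 2 H
  atom 4: C, bond orders sum to 3 (valence 4) → 1 H
  atom 5: N, bond orders sum to 1 (valence 3) → 2 H
  atom 6: C, bond orders sum to 2 (valence 4) → 2 H
  atom 7: C, bond orders sum to 2 (valence 4) → 2 H
  atom 8: C, bond orders sum to 2 (valence 4) → 2 H
  atom 9: C with explicit H count 2
  atom 10: C, bond orders sum to 1 (valence 4) → 3 H
  atom 11: C, bond orders sum to 3 (valence 4) → 1 H
  atom 12: C, bond orders sum to 4 (valence 4) → 0 H
  atom 13: O, bond orders sum to 2 (valence 2) → 0 H
  atom 14: O, bond orders sum to 1 (valence 2) → 1 H
  atom 15: C, bond orders sum to 2 (valence 4) → 2 H
  atom 16: C, bond orders sum to 2 (valence 4) → 2 H
  atom 17: C, bond orders sum to 2 (valence 4) → 2 H
  atom 18: C, bond orders sum to 2 (valence 4) → 2 H
  atom 19: C, bond orders sum to 4 (valence 4) → 0 H
  atom 20: O, bond orders sum to 2 (valence 2) → 0 H
  atom 21: O, bond orders sum to 1 (valence 2) → 1 H
Total hydrogens: 29.

29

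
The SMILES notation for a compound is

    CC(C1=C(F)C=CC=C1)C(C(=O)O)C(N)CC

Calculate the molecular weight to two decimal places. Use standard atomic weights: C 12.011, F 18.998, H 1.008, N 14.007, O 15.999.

First, the molecular formula is C13H18FNO2 (counting implicit H from valence).
  C: 13 × 12.011 = 156.143
  F: 1 × 18.998 = 18.998
  H: 18 × 1.008 = 18.144
  N: 1 × 14.007 = 14.007
  O: 2 × 15.999 = 31.998
Sum: 13×12.011 + 1×18.998 + 18×1.008 + 1×14.007 + 2×15.999 = 239.290 → 239.29 g/mol.

239.29 g/mol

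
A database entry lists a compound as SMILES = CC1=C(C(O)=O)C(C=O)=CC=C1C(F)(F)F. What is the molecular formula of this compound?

Walk through each heavy atom and fill implicit hydrogens from standard valence (C 4, N 3, O 2, S 2, halogen 1):
  atom 1: C, bond orders sum to 1 (valence 4) → 3 H
  atom 2: C, bond orders sum to 4 (valence 4) → 0 H
  atom 3: C, bond orders sum to 4 (valence 4) → 0 H
  atom 4: C, bond orders sum to 4 (valence 4) → 0 H
  atom 5: O, bond orders sum to 1 (valence 2) → 1 H
  atom 6: O, bond orders sum to 2 (valence 2) → 0 H
  atom 7: C, bond orders sum to 4 (valence 4) → 0 H
  atom 8: C, bond orders sum to 3 (valence 4) → 1 H
  atom 9: O, bond orders sum to 2 (valence 2) → 0 H
  atom 10: C, bond orders sum to 3 (valence 4) → 1 H
  atom 11: C, bond orders sum to 3 (valence 4) → 1 H
  atom 12: C, bond orders sum to 4 (valence 4) → 0 H
  atom 13: C, bond orders sum to 4 (valence 4) → 0 H
  atom 14: F (halogen, monovalent) → 0 H
  atom 15: F (halogen, monovalent) → 0 H
  atom 16: F (halogen, monovalent) → 0 H
Totals → C:10, H:7, F:3, O:3.

C10H7F3O3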